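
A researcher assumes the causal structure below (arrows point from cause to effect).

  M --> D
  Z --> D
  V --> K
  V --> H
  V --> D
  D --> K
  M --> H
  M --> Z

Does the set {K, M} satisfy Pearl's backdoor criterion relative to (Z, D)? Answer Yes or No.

Backdoor paths from Z to D (paths whose first edge points into Z):
  P1: Z <- M -> D
  P2: Z <- M -> H <- V -> D
  P3: Z <- M -> H <- V -> K <- D
Condition 1 (no descendant of Z in the set): FAILS — K is a descendant of Z.
Condition 2 (every backdoor path blocked by {K, M}):
  P1: blocked at fork node M ∈ conditioning set.
  P2: blocked at fork node M ∈ conditioning set.
  P3: blocked at fork node M ∈ conditioning set.
{K, M} does not satisfy the backdoor criterion.

No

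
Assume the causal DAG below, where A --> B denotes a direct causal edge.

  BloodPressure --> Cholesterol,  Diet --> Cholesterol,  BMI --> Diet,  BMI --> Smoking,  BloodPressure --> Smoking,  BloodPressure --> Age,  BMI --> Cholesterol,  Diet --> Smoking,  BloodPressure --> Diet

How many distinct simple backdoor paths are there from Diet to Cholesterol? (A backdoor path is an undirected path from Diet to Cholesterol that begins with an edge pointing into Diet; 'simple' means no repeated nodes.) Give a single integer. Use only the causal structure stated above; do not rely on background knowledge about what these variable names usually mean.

4

A backdoor path from Diet to Cholesterol is any simple undirected path whose first edge points into Diet (i.e. leaves Diet via a parent).
Parents of Diet: {BMI, BloodPressure}.
Enumerating:
  P1: Diet <- BMI -> Smoking <- BloodPressure -> Cholesterol
  P2: Diet <- BMI -> Cholesterol
  P3: Diet <- BloodPressure -> Smoking <- BMI -> Cholesterol
  P4: Diet <- BloodPressure -> Cholesterol
That exhausts the simple backdoor paths. Count: 4.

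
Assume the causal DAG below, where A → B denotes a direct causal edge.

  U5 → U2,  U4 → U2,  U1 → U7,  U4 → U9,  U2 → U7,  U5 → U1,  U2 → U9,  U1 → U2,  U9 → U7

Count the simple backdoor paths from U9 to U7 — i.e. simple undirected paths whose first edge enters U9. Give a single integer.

6

A backdoor path from U9 to U7 is any simple undirected path whose first edge points into U9 (i.e. leaves U9 via a parent).
Parents of U9: {U2, U4}.
Enumerating:
  P1: U9 <- U4 -> U2 <- U5 -> U1 -> U7
  P2: U9 <- U4 -> U2 <- U1 -> U7
  P3: U9 <- U4 -> U2 -> U7
  P4: U9 <- U2 <- U5 -> U1 -> U7
  P5: U9 <- U2 <- U1 -> U7
  P6: U9 <- U2 -> U7
That exhausts the simple backdoor paths. Count: 6.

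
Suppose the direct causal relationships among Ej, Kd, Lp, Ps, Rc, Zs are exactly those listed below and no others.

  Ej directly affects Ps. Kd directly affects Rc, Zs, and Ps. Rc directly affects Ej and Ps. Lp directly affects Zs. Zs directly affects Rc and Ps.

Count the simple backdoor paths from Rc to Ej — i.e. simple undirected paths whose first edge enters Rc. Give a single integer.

A backdoor path from Rc to Ej is any simple undirected path whose first edge points into Rc (i.e. leaves Rc via a parent).
Parents of Rc: {Kd, Zs}.
Enumerating:
  P1: Rc <- Kd -> Zs -> Ps <- Ej
  P2: Rc <- Kd -> Ps <- Ej
  P3: Rc <- Zs <- Kd -> Ps <- Ej
  P4: Rc <- Zs -> Ps <- Ej
That exhausts the simple backdoor paths. Count: 4.

4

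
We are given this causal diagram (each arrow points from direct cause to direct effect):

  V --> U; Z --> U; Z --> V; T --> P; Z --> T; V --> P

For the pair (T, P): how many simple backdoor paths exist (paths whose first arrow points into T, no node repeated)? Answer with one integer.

A backdoor path from T to P is any simple undirected path whose first edge points into T (i.e. leaves T via a parent).
Parents of T: {Z}.
Enumerating:
  P1: T <- Z -> V -> P
  P2: T <- Z -> U <- V -> P
That exhausts the simple backdoor paths. Count: 2.

2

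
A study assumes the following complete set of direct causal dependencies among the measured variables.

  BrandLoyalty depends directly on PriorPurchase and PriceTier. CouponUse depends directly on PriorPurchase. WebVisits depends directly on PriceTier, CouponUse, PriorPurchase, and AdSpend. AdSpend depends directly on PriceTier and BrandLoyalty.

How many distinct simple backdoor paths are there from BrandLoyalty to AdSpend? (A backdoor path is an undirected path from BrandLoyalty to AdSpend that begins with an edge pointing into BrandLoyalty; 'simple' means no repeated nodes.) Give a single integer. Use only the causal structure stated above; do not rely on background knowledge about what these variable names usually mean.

6

A backdoor path from BrandLoyalty to AdSpend is any simple undirected path whose first edge points into BrandLoyalty (i.e. leaves BrandLoyalty via a parent).
Parents of BrandLoyalty: {PriceTier, PriorPurchase}.
Enumerating:
  P1: BrandLoyalty <- PriorPurchase -> CouponUse -> WebVisits <- PriceTier -> AdSpend
  P2: BrandLoyalty <- PriorPurchase -> CouponUse -> WebVisits <- AdSpend
  P3: BrandLoyalty <- PriorPurchase -> WebVisits <- PriceTier -> AdSpend
  P4: BrandLoyalty <- PriorPurchase -> WebVisits <- AdSpend
  P5: BrandLoyalty <- PriceTier -> AdSpend
  P6: BrandLoyalty <- PriceTier -> WebVisits <- AdSpend
That exhausts the simple backdoor paths. Count: 6.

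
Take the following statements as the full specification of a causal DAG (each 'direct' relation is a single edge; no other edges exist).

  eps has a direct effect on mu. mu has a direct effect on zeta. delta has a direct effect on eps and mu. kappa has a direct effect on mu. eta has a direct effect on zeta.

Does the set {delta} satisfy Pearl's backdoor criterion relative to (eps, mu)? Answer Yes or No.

Yes

Backdoor paths from eps to mu (paths whose first edge points into eps):
  P1: eps <- delta -> mu
Condition 1 (no descendant of eps in the set): holds — descendants of eps are {mu, zeta}; none are in {delta}.
Condition 2 (every backdoor path blocked by {delta}):
  P1: blocked at fork node delta ∈ conditioning set.
{delta} satisfies the backdoor criterion.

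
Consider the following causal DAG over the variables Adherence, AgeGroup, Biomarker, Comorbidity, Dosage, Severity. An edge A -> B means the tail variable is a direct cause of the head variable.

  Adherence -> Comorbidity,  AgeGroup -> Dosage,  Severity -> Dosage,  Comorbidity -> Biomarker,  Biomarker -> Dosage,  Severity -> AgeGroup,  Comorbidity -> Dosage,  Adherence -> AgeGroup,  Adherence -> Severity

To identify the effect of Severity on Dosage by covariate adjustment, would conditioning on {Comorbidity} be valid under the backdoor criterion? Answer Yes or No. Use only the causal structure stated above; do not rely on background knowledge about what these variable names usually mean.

Backdoor paths from Severity to Dosage (paths whose first edge points into Severity):
  P1: Severity <- Adherence -> Comorbidity -> Biomarker -> Dosage
  P2: Severity <- Adherence -> Comorbidity -> Dosage
  P3: Severity <- Adherence -> AgeGroup -> Dosage
Condition 1 (no descendant of Severity in the set): holds — descendants of Severity are {AgeGroup, Dosage}; none are in {Comorbidity}.
Condition 2 (every backdoor path blocked by {Comorbidity}):
  P1: blocked at chain node Comorbidity ∈ conditioning set.
  P2: blocked at chain node Comorbidity ∈ conditioning set.
  P3: open — no interior node is in the conditioning set.
{Comorbidity} does not satisfy the backdoor criterion.

No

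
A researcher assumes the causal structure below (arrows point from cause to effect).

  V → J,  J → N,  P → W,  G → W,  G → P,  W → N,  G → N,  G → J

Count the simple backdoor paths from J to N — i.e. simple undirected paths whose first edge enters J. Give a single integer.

3

A backdoor path from J to N is any simple undirected path whose first edge points into J (i.e. leaves J via a parent).
Parents of J: {G, V}.
Enumerating:
  P1: J <- G -> P -> W -> N
  P2: J <- G -> W -> N
  P3: J <- G -> N
That exhausts the simple backdoor paths. Count: 3.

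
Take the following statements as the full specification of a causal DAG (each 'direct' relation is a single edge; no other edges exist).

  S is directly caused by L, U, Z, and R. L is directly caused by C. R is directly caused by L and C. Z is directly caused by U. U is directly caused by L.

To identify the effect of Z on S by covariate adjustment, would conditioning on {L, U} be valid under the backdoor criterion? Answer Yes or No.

Backdoor paths from Z to S (paths whose first edge points into Z):
  P1: Z <- U <- L <- C -> R -> S
  P2: Z <- U <- L -> R -> S
  P3: Z <- U <- L -> S
  P4: Z <- U -> S
Condition 1 (no descendant of Z in the set): holds — descendants of Z are {S}; none are in {L, U}.
Condition 2 (every backdoor path blocked by {L, U}):
  P1: blocked at chain node U ∈ conditioning set.
  P2: blocked at chain node U ∈ conditioning set.
  P3: blocked at chain node U ∈ conditioning set.
  P4: blocked at fork node U ∈ conditioning set.
{L, U} satisfies the backdoor criterion.

Yes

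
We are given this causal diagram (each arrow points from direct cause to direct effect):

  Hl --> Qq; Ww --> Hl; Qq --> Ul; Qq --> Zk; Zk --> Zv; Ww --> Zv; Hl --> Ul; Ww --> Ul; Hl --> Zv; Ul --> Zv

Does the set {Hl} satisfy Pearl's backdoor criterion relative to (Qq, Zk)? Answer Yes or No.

Backdoor paths from Qq to Zk (paths whose first edge points into Qq):
  P1: Qq <- Hl <- Ww -> Ul -> Zv <- Zk
  P2: Qq <- Hl <- Ww -> Zv <- Zk
  P3: Qq <- Hl -> Ul <- Ww -> Zv <- Zk
  P4: Qq <- Hl -> Ul -> Zv <- Zk
  P5: Qq <- Hl -> Zv <- Zk
Condition 1 (no descendant of Qq in the set): holds — descendants of Qq are {Ul, Zk, Zv}; none are in {Hl}.
Condition 2 (every backdoor path blocked by {Hl}):
  P1: blocked at chain node Hl ∈ conditioning set.
  P2: blocked at chain node Hl ∈ conditioning set.
  P3: blocked at fork node Hl ∈ conditioning set.
  P4: blocked at fork node Hl ∈ conditioning set.
  P5: blocked at fork node Hl ∈ conditioning set.
{Hl} satisfies the backdoor criterion.

Yes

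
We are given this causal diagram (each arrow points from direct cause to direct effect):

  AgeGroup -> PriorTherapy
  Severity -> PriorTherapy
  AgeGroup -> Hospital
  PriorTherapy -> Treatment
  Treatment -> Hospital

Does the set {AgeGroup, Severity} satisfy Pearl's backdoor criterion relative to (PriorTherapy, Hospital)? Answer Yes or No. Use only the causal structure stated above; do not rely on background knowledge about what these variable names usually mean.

Backdoor paths from PriorTherapy to Hospital (paths whose first edge points into PriorTherapy):
  P1: PriorTherapy <- AgeGroup -> Hospital
Condition 1 (no descendant of PriorTherapy in the set): holds — descendants of PriorTherapy are {Hospital, Treatment}; none are in {AgeGroup, Severity}.
Condition 2 (every backdoor path blocked by {AgeGroup, Severity}):
  P1: blocked at fork node AgeGroup ∈ conditioning set.
{AgeGroup, Severity} satisfies the backdoor criterion.

Yes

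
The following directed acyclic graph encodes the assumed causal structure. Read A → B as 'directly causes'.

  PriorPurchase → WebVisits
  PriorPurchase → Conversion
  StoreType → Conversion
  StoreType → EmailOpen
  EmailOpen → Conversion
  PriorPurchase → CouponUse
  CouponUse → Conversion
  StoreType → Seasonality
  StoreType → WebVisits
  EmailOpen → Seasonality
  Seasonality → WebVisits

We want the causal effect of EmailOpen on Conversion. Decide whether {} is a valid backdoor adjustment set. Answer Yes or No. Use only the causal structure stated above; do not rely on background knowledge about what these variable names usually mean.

Backdoor paths from EmailOpen to Conversion (paths whose first edge points into EmailOpen):
  P1: EmailOpen <- StoreType -> Seasonality -> WebVisits <- PriorPurchase -> CouponUse -> Conversion
  P2: EmailOpen <- StoreType -> Seasonality -> WebVisits <- PriorPurchase -> Conversion
  P3: EmailOpen <- StoreType -> WebVisits <- PriorPurchase -> CouponUse -> Conversion
  P4: EmailOpen <- StoreType -> WebVisits <- PriorPurchase -> Conversion
  P5: EmailOpen <- StoreType -> Conversion
Condition 1 (no descendant of EmailOpen in the set): holds — descendants of EmailOpen are {Conversion, Seasonality, WebVisits}; none are in {}.
Condition 2 (every backdoor path blocked by {}):
  P1: blocked at collider WebVisits (neither it nor any descendant is in the conditioning set).
  P2: blocked at collider WebVisits (neither it nor any descendant is in the conditioning set).
  P3: blocked at collider WebVisits (neither it nor any descendant is in the conditioning set).
  P4: blocked at collider WebVisits (neither it nor any descendant is in the conditioning set).
  P5: open — no interior node is in the conditioning set.
{} does not satisfy the backdoor criterion.

No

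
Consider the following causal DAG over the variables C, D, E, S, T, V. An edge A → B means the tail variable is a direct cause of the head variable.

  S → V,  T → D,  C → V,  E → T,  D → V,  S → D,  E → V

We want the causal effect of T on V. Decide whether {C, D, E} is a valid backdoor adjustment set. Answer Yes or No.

Backdoor paths from T to V (paths whose first edge points into T):
  P1: T <- E -> V
Condition 1 (no descendant of T in the set): FAILS — D is a descendant of T.
Condition 2 (every backdoor path blocked by {C, D, E}):
  P1: blocked at fork node E ∈ conditioning set.
{C, D, E} does not satisfy the backdoor criterion.

No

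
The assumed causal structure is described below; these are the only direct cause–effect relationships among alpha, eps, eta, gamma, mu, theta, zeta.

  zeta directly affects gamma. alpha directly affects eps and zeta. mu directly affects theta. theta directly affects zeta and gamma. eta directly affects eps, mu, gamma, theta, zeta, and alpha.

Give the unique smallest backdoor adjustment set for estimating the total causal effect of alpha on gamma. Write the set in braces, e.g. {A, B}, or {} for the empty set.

Variables eligible for adjustment (non-descendants of alpha, excluding alpha and gamma): {eta, mu, theta}.
Backdoor paths from alpha to gamma:
  P1: alpha <- eta -> mu -> theta -> zeta -> gamma
  P2: alpha <- eta -> mu -> theta -> gamma
  P3: alpha <- eta -> theta -> zeta -> gamma
  P4: alpha <- eta -> theta -> gamma
  P5: alpha <- eta -> zeta <- theta -> gamma
  P6: alpha <- eta -> zeta -> gamma
  P7: alpha <- eta -> gamma
The empty set is not sufficient: P1 (alpha <- eta -> mu -> theta -> zeta -> gamma) has no collider blocking it and no conditioned non-collider, so it is open.
Try {eta}:
  P1: blocked at fork node eta ∈ conditioning set.
  P2: blocked at fork node eta ∈ conditioning set.
  P3: blocked at fork node eta ∈ conditioning set.
  P4: blocked at fork node eta ∈ conditioning set.
  P5: blocked at fork node eta ∈ conditioning set.
  P6: blocked at fork node eta ∈ conditioning set.
  P7: blocked at fork node eta ∈ conditioning set.
{eta} contains no descendant of alpha and blocks every backdoor path.
No other singleton works — e.g. {mu} leaves P3 open — so {eta} is the unique smallest valid adjustment set.

{eta}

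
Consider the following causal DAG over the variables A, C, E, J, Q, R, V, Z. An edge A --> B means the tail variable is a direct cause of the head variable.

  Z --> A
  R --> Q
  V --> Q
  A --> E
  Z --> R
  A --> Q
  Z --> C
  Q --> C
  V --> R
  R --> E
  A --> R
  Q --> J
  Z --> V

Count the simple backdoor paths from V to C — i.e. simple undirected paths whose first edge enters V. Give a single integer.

A backdoor path from V to C is any simple undirected path whose first edge points into V (i.e. leaves V via a parent).
Parents of V: {Z}.
Enumerating:
  P1: V <- Z -> A -> R -> Q -> C
  P2: V <- Z -> A -> Q -> C
  P3: V <- Z -> A -> E <- R -> Q -> C
  P4: V <- Z -> R <- A -> Q -> C
  P5: V <- Z -> R -> Q -> C
  P6: V <- Z -> R -> E <- A -> Q -> C
  P7: V <- Z -> C
That exhausts the simple backdoor paths. Count: 7.

7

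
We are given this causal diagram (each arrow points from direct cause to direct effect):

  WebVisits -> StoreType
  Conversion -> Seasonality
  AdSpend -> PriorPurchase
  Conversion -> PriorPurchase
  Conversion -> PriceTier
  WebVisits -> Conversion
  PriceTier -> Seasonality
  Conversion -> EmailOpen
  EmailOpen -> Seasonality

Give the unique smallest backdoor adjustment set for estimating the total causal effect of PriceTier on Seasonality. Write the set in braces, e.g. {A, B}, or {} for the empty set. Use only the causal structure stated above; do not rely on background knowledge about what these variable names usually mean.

Variables eligible for adjustment (non-descendants of PriceTier, excluding PriceTier and Seasonality): {AdSpend, Conversion, EmailOpen, PriorPurchase, StoreType, WebVisits}.
Backdoor paths from PriceTier to Seasonality:
  P1: PriceTier <- Conversion -> EmailOpen -> Seasonality
  P2: PriceTier <- Conversion -> Seasonality
The empty set is not sufficient: P1 (PriceTier <- Conversion -> EmailOpen -> Seasonality) has no collider blocking it and no conditioned non-collider, so it is open.
Try {Conversion}:
  P1: blocked at fork node Conversion ∈ conditioning set.
  P2: blocked at fork node Conversion ∈ conditioning set.
{Conversion} contains no descendant of PriceTier and blocks every backdoor path.
No other singleton works — e.g. {WebVisits} leaves P1 open — so {Conversion} is the unique smallest valid adjustment set.

{Conversion}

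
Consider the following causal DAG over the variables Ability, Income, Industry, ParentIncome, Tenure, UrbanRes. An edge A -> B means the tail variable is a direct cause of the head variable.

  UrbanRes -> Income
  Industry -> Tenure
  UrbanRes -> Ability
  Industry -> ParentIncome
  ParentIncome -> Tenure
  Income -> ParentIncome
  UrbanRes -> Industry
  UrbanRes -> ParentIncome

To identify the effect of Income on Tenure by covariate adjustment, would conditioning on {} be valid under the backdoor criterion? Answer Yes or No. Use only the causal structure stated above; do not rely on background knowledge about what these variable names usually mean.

Backdoor paths from Income to Tenure (paths whose first edge points into Income):
  P1: Income <- UrbanRes -> Industry -> ParentIncome -> Tenure
  P2: Income <- UrbanRes -> Industry -> Tenure
  P3: Income <- UrbanRes -> ParentIncome <- Industry -> Tenure
  P4: Income <- UrbanRes -> ParentIncome -> Tenure
Condition 1 (no descendant of Income in the set): holds — descendants of Income are {ParentIncome, Tenure}; none are in {}.
Condition 2 (every backdoor path blocked by {}):
  P1: open — no interior node is in the conditioning set.
  P2: open — no interior node is in the conditioning set.
  P3: blocked at collider ParentIncome (neither it nor any descendant is in the conditioning set).
  P4: open — no interior node is in the conditioning set.
{} does not satisfy the backdoor criterion.

No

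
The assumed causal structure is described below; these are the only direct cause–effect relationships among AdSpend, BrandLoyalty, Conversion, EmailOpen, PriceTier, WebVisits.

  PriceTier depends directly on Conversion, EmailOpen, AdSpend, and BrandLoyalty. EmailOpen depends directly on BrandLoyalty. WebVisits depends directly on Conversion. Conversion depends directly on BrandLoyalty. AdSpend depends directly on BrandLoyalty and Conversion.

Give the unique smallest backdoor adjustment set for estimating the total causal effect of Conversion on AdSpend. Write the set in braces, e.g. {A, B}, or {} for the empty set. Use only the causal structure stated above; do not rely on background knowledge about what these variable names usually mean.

{BrandLoyalty}

Variables eligible for adjustment (non-descendants of Conversion, excluding Conversion and AdSpend): {BrandLoyalty, EmailOpen}.
Backdoor paths from Conversion to AdSpend:
  P1: Conversion <- BrandLoyalty -> AdSpend
  P2: Conversion <- BrandLoyalty -> EmailOpen -> PriceTier <- AdSpend
  P3: Conversion <- BrandLoyalty -> PriceTier <- AdSpend
The empty set is not sufficient: P1 (Conversion <- BrandLoyalty -> AdSpend) has no collider blocking it and no conditioned non-collider, so it is open.
Try {BrandLoyalty}:
  P1: blocked at fork node BrandLoyalty ∈ conditioning set.
  P2: blocked at fork node BrandLoyalty ∈ conditioning set.
  P3: blocked at fork node BrandLoyalty ∈ conditioning set.
{BrandLoyalty} contains no descendant of Conversion and blocks every backdoor path.
No other singleton works — e.g. {EmailOpen} leaves P1 open — so {BrandLoyalty} is the unique smallest valid adjustment set.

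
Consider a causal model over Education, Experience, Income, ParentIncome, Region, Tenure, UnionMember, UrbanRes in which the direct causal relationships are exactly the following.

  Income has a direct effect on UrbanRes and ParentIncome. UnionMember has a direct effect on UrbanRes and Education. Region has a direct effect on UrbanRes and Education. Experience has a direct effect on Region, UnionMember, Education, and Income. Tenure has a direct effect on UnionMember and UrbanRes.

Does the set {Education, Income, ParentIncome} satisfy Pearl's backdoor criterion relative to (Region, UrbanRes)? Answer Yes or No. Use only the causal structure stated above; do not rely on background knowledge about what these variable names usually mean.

No

Backdoor paths from Region to UrbanRes (paths whose first edge points into Region):
  P1: Region <- Experience -> Income -> UrbanRes
  P2: Region <- Experience -> UnionMember <- Tenure -> UrbanRes
  P3: Region <- Experience -> UnionMember -> UrbanRes
  P4: Region <- Experience -> Education <- UnionMember <- Tenure -> UrbanRes
  P5: Region <- Experience -> Education <- UnionMember -> UrbanRes
Condition 1 (no descendant of Region in the set): FAILS — Education is a descendant of Region.
Condition 2 (every backdoor path blocked by {Education, Income, ParentIncome}):
  P1: blocked at chain node Income ∈ conditioning set.
  P2: open — collider(s) UnionMember are conditioned on (or have a conditioned descendant) and no non-collider on the path is in the set.
  P3: open — no interior node is in the conditioning set.
  P4: open — collider(s) Education are conditioned on (or have a conditioned descendant) and no non-collider on the path is in the set.
  P5: open — collider(s) Education are conditioned on (or have a conditioned descendant) and no non-collider on the path is in the set.
{Education, Income, ParentIncome} does not satisfy the backdoor criterion.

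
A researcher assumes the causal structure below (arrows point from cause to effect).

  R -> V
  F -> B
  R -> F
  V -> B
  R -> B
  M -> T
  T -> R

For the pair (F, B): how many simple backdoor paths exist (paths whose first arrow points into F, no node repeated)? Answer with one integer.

2

A backdoor path from F to B is any simple undirected path whose first edge points into F (i.e. leaves F via a parent).
Parents of F: {R}.
Enumerating:
  P1: F <- R -> V -> B
  P2: F <- R -> B
That exhausts the simple backdoor paths. Count: 2.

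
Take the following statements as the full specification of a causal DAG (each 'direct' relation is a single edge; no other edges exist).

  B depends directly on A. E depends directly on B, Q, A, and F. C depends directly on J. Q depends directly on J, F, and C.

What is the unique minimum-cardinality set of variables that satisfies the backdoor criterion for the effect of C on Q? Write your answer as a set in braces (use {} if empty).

{J}

Variables eligible for adjustment (non-descendants of C, excluding C and Q): {A, B, F, J}.
Backdoor paths from C to Q:
  P1: C <- J -> Q
The empty set is not sufficient: P1 (C <- J -> Q) has no collider blocking it and no conditioned non-collider, so it is open.
Try {J}:
  P1: blocked at fork node J ∈ conditioning set.
{J} contains no descendant of C and blocks every backdoor path.
No other singleton works — e.g. {F} leaves P1 open — so {J} is the unique smallest valid adjustment set.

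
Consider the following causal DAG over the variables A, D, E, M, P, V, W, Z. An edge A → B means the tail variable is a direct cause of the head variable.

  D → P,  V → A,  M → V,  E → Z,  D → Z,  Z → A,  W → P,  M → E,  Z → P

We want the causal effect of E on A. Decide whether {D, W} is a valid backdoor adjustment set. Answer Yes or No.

Backdoor paths from E to A (paths whose first edge points into E):
  P1: E <- M -> V -> A
Condition 1 (no descendant of E in the set): holds — descendants of E are {A, P, Z}; none are in {D, W}.
Condition 2 (every backdoor path blocked by {D, W}):
  P1: open — no interior node is in the conditioning set.
{D, W} does not satisfy the backdoor criterion.

No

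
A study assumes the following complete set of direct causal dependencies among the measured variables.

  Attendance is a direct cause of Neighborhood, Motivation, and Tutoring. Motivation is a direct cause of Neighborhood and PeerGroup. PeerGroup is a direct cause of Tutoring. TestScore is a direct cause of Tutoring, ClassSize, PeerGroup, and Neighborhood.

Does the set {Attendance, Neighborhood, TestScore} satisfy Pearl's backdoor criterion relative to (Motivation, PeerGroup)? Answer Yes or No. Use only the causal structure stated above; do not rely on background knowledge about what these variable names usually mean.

No

Backdoor paths from Motivation to PeerGroup (paths whose first edge points into Motivation):
  P1: Motivation <- Attendance -> Neighborhood <- TestScore -> PeerGroup
  P2: Motivation <- Attendance -> Neighborhood <- TestScore -> Tutoring <- PeerGroup
  P3: Motivation <- Attendance -> Tutoring <- TestScore -> PeerGroup
  P4: Motivation <- Attendance -> Tutoring <- PeerGroup
Condition 1 (no descendant of Motivation in the set): FAILS — Neighborhood is a descendant of Motivation.
Condition 2 (every backdoor path blocked by {Attendance, Neighborhood, TestScore}):
  P1: blocked at fork node Attendance ∈ conditioning set.
  P2: blocked at fork node Attendance ∈ conditioning set.
  P3: blocked at fork node Attendance ∈ conditioning set.
  P4: blocked at fork node Attendance ∈ conditioning set.
{Attendance, Neighborhood, TestScore} does not satisfy the backdoor criterion.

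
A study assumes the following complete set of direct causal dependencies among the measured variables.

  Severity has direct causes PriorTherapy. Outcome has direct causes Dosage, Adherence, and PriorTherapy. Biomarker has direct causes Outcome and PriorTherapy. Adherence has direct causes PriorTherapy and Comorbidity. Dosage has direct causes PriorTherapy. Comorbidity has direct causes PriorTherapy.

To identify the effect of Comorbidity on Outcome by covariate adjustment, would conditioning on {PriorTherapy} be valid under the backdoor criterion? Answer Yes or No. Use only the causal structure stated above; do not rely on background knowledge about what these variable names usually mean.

Yes

Backdoor paths from Comorbidity to Outcome (paths whose first edge points into Comorbidity):
  P1: Comorbidity <- PriorTherapy -> Dosage -> Outcome
  P2: Comorbidity <- PriorTherapy -> Adherence -> Outcome
  P3: Comorbidity <- PriorTherapy -> Outcome
  P4: Comorbidity <- PriorTherapy -> Biomarker <- Outcome
Condition 1 (no descendant of Comorbidity in the set): holds — descendants of Comorbidity are {Adherence, Biomarker, Outcome}; none are in {PriorTherapy}.
Condition 2 (every backdoor path blocked by {PriorTherapy}):
  P1: blocked at fork node PriorTherapy ∈ conditioning set.
  P2: blocked at fork node PriorTherapy ∈ conditioning set.
  P3: blocked at fork node PriorTherapy ∈ conditioning set.
  P4: blocked at fork node PriorTherapy ∈ conditioning set.
{PriorTherapy} satisfies the backdoor criterion.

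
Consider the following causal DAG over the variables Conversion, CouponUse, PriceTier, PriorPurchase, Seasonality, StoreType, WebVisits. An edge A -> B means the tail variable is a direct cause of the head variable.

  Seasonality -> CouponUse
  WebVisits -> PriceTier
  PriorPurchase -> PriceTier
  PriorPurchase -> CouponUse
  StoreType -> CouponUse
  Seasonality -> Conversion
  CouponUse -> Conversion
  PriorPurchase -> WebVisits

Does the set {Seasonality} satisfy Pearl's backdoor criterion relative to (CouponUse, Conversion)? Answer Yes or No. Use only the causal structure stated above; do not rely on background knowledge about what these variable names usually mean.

Yes

Backdoor paths from CouponUse to Conversion (paths whose first edge points into CouponUse):
  P1: CouponUse <- Seasonality -> Conversion
Condition 1 (no descendant of CouponUse in the set): holds — descendants of CouponUse are {Conversion}; none are in {Seasonality}.
Condition 2 (every backdoor path blocked by {Seasonality}):
  P1: blocked at fork node Seasonality ∈ conditioning set.
{Seasonality} satisfies the backdoor criterion.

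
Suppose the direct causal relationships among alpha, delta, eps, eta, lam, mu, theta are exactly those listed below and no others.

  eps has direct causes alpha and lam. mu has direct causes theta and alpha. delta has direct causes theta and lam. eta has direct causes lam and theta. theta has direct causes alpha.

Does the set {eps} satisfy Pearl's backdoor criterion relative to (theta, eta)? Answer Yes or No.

No

Backdoor paths from theta to eta (paths whose first edge points into theta):
  P1: theta <- alpha -> eps <- lam -> eta
Condition 1 (no descendant of theta in the set): holds — descendants of theta are {delta, eta, mu}; none are in {eps}.
Condition 2 (every backdoor path blocked by {eps}):
  P1: open — collider(s) eps are conditioned on (or have a conditioned descendant) and no non-collider on the path is in the set.
{eps} does not satisfy the backdoor criterion.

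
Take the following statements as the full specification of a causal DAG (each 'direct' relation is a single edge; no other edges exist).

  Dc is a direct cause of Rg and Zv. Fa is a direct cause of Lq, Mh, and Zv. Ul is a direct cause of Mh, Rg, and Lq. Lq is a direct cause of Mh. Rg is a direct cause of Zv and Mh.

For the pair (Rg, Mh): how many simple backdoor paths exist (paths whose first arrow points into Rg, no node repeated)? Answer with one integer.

6

A backdoor path from Rg to Mh is any simple undirected path whose first edge points into Rg (i.e. leaves Rg via a parent).
Parents of Rg: {Dc, Ul}.
Enumerating:
  P1: Rg <- Ul -> Lq <- Fa -> Mh
  P2: Rg <- Ul -> Lq -> Mh
  P3: Rg <- Ul -> Mh
  P4: Rg <- Dc -> Zv <- Fa -> Lq <- Ul -> Mh
  P5: Rg <- Dc -> Zv <- Fa -> Lq -> Mh
  P6: Rg <- Dc -> Zv <- Fa -> Mh
That exhausts the simple backdoor paths. Count: 6.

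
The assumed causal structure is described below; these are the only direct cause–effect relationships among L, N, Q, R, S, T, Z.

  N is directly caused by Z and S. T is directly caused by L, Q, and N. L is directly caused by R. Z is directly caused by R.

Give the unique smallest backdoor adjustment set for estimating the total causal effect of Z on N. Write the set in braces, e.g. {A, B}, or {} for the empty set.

{}

Variables eligible for adjustment (non-descendants of Z, excluding Z and N): {L, Q, R, S}.
Backdoor paths from Z to N:
  P1: Z <- R -> L -> T <- N
Each backdoor path contains an unconditioned collider, so every path is already blocked with the empty conditioning set:
  P1: blocked at collider T (neither it nor any descendant is in the conditioning set).
The empty set is therefore the unique smallest valid set.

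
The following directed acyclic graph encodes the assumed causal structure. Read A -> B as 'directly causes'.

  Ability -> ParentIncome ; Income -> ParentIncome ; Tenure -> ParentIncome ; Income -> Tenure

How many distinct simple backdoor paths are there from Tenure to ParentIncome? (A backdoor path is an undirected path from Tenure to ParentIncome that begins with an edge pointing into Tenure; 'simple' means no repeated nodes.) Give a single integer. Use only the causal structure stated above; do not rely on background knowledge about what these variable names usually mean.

1

A backdoor path from Tenure to ParentIncome is any simple undirected path whose first edge points into Tenure (i.e. leaves Tenure via a parent).
Parents of Tenure: {Income}.
Enumerating:
  P1: Tenure <- Income -> ParentIncome
That exhausts the simple backdoor paths. Count: 1.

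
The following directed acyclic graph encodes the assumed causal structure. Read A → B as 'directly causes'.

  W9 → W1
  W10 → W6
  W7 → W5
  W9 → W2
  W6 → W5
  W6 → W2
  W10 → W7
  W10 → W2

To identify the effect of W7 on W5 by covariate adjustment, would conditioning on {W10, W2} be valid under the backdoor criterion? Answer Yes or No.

Yes

Backdoor paths from W7 to W5 (paths whose first edge points into W7):
  P1: W7 <- W10 -> W6 -> W5
  P2: W7 <- W10 -> W2 <- W6 -> W5
Condition 1 (no descendant of W7 in the set): holds — descendants of W7 are {W5}; none are in {W10, W2}.
Condition 2 (every backdoor path blocked by {W10, W2}):
  P1: blocked at fork node W10 ∈ conditioning set.
  P2: blocked at fork node W10 ∈ conditioning set.
{W10, W2} satisfies the backdoor criterion.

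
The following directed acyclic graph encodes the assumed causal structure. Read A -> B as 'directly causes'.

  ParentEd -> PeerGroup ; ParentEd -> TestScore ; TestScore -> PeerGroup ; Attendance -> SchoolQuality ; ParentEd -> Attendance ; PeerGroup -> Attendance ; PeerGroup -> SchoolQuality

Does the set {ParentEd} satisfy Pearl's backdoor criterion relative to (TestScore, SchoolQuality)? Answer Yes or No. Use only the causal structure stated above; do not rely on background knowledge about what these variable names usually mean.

Backdoor paths from TestScore to SchoolQuality (paths whose first edge points into TestScore):
  P1: TestScore <- ParentEd -> PeerGroup -> Attendance -> SchoolQuality
  P2: TestScore <- ParentEd -> PeerGroup -> SchoolQuality
  P3: TestScore <- ParentEd -> Attendance <- PeerGroup -> SchoolQuality
  P4: TestScore <- ParentEd -> Attendance -> SchoolQuality
Condition 1 (no descendant of TestScore in the set): holds — descendants of TestScore are {Attendance, PeerGroup, SchoolQuality}; none are in {ParentEd}.
Condition 2 (every backdoor path blocked by {ParentEd}):
  P1: blocked at fork node ParentEd ∈ conditioning set.
  P2: blocked at fork node ParentEd ∈ conditioning set.
  P3: blocked at fork node ParentEd ∈ conditioning set.
  P4: blocked at fork node ParentEd ∈ conditioning set.
{ParentEd} satisfies the backdoor criterion.

Yes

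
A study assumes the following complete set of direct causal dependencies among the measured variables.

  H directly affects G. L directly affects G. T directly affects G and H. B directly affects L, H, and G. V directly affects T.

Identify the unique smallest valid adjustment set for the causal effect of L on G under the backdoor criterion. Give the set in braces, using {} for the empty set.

{B}

Variables eligible for adjustment (non-descendants of L, excluding L and G): {B, H, T, V}.
Backdoor paths from L to G:
  P1: L <- B -> H <- T -> G
  P2: L <- B -> H -> G
  P3: L <- B -> G
The empty set is not sufficient: P2 (L <- B -> H -> G) has no collider blocking it and no conditioned non-collider, so it is open.
Try {B}:
  P1: blocked at fork node B ∈ conditioning set.
  P2: blocked at fork node B ∈ conditioning set.
  P3: blocked at fork node B ∈ conditioning set.
{B} contains no descendant of L and blocks every backdoor path.
No other singleton works — e.g. {V} leaves P2 open — so {B} is the unique smallest valid adjustment set.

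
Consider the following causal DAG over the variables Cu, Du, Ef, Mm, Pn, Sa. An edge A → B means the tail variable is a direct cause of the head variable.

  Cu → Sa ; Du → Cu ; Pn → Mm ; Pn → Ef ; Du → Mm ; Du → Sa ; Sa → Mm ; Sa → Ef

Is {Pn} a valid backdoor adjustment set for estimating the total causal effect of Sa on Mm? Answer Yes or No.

Backdoor paths from Sa to Mm (paths whose first edge points into Sa):
  P1: Sa <- Du -> Mm
  P2: Sa <- Cu <- Du -> Mm
Condition 1 (no descendant of Sa in the set): holds — descendants of Sa are {Ef, Mm}; none are in {Pn}.
Condition 2 (every backdoor path blocked by {Pn}):
  P1: open — no interior node is in the conditioning set.
  P2: open — no interior node is in the conditioning set.
{Pn} does not satisfy the backdoor criterion.

No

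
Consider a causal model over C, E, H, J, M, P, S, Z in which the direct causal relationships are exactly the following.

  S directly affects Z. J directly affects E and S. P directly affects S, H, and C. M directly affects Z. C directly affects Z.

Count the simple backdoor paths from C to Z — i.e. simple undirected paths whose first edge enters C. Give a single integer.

A backdoor path from C to Z is any simple undirected path whose first edge points into C (i.e. leaves C via a parent).
Parents of C: {P}.
Enumerating:
  P1: C <- P -> S -> Z
That exhausts the simple backdoor paths. Count: 1.

1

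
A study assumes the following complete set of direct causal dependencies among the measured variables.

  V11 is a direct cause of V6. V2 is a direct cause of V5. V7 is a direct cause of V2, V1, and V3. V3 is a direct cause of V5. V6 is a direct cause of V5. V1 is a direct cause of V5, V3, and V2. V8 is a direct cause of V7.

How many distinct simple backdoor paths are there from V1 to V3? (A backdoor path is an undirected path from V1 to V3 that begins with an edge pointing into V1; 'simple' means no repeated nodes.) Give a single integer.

2

A backdoor path from V1 to V3 is any simple undirected path whose first edge points into V1 (i.e. leaves V1 via a parent).
Parents of V1: {V7}.
Enumerating:
  P1: V1 <- V7 -> V3
  P2: V1 <- V7 -> V2 -> V5 <- V3
That exhausts the simple backdoor paths. Count: 2.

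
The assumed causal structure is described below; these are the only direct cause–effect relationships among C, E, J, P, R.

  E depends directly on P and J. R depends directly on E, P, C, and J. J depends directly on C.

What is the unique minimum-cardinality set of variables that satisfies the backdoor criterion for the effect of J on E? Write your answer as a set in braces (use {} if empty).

{}

Variables eligible for adjustment (non-descendants of J, excluding J and E): {C, P}.
Backdoor paths from J to E:
  P1: J <- C -> R <- P -> E
  P2: J <- C -> R <- E
Each backdoor path contains an unconditioned collider, so every path is already blocked with the empty conditioning set:
  P1: blocked at collider R (neither it nor any descendant is in the conditioning set).
  P2: blocked at collider R (neither it nor any descendant is in the conditioning set).
The empty set is therefore the unique smallest valid set.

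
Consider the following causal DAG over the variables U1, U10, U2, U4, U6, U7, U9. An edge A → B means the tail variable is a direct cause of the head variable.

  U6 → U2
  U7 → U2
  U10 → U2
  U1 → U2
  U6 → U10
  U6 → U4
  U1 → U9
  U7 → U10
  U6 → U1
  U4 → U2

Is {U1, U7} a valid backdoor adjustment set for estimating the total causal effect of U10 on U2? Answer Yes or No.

No

Backdoor paths from U10 to U2 (paths whose first edge points into U10):
  P1: U10 <- U6 -> U1 -> U2
  P2: U10 <- U6 -> U4 -> U2
  P3: U10 <- U6 -> U2
  P4: U10 <- U7 -> U2
Condition 1 (no descendant of U10 in the set): holds — descendants of U10 are {U2}; none are in {U1, U7}.
Condition 2 (every backdoor path blocked by {U1, U7}):
  P1: blocked at chain node U1 ∈ conditioning set.
  P2: open — no interior node is in the conditioning set.
  P3: open — no interior node is in the conditioning set.
  P4: blocked at fork node U7 ∈ conditioning set.
{U1, U7} does not satisfy the backdoor criterion.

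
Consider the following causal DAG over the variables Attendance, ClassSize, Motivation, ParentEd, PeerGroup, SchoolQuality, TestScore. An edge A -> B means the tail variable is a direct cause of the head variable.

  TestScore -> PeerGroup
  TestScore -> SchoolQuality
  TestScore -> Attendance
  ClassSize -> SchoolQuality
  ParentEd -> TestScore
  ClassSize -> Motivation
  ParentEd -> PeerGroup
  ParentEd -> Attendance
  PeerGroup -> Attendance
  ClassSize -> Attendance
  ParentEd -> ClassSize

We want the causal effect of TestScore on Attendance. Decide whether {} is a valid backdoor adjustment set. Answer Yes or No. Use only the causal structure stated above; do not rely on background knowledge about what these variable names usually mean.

Backdoor paths from TestScore to Attendance (paths whose first edge points into TestScore):
  P1: TestScore <- ParentEd -> ClassSize -> Attendance
  P2: TestScore <- ParentEd -> PeerGroup -> Attendance
  P3: TestScore <- ParentEd -> Attendance
Condition 1 (no descendant of TestScore in the set): holds — descendants of TestScore are {Attendance, PeerGroup, SchoolQuality}; none are in {}.
Condition 2 (every backdoor path blocked by {}):
  P1: open — no interior node is in the conditioning set.
  P2: open — no interior node is in the conditioning set.
  P3: open — no interior node is in the conditioning set.
{} does not satisfy the backdoor criterion.

No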